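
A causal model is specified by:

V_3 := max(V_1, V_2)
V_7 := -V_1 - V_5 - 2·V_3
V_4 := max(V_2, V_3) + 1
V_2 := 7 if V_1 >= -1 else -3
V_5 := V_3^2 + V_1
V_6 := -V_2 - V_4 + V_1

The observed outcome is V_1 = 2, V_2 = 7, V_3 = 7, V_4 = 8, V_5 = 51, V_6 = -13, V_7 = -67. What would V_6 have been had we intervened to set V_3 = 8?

-14

The intervention breaks the incoming arrows to V_3: V_3 := max(V_1, V_2) no longer applies, and V_3 = 8.
V_2 = 7 if V_1 >= -1 else -3  [with V_1=2]  = 7
V_4 = max(V_2, V_3) + 1  [with V_2=7, V_3=8]  = 9
V_6 = -V_2 - V_4 + V_1  [with V_2=7, V_4=9, V_1=2]  = -14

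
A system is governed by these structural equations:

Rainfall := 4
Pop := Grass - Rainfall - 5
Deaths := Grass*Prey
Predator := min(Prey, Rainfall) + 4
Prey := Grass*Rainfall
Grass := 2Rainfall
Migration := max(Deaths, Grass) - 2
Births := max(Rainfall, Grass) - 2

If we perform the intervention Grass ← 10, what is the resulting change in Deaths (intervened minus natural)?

144

Under do(Grass=10), the mechanism Grass := 2Rainfall is discarded; Grass is fixed at 10.
Prey = Grass*Rainfall  [with Grass=10, Rainfall=4]  = 40
Deaths = Grass*Prey  [with Grass=10, Prey=40]  = 400
Without intervention: Grass = 2Rainfall  [with Rainfall=4]  = 8; Prey = Grass*Rainfall  [with Grass=8, Rainfall=4]  = 32; Deaths = Grass*Prey  [with Grass=8, Prey=32]  = 256.
Change = 400 − 256 = 144.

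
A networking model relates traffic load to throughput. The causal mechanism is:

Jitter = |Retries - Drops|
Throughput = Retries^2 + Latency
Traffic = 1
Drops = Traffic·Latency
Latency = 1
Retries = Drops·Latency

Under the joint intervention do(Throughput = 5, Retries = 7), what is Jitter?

Setting Throughput = 5, Retries = 7 by intervention discards those variables' equations.
Drops = Traffic·Latency  [with Traffic=1, Latency=1]  = 1
Jitter = |Retries - Drops|  [with Retries=7, Drops=1]  = 6

6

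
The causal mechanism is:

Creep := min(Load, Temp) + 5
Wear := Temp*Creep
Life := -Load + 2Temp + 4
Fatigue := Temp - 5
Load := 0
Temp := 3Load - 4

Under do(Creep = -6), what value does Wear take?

The intervention breaks the incoming arrows to Creep: Creep := min(Load, Temp) + 5 no longer applies, and Creep = -6.
Temp = 3Load - 4  [with Load=0]  = -4
Wear = Temp*Creep  [with Temp=-4, Creep=-6]  = 24

24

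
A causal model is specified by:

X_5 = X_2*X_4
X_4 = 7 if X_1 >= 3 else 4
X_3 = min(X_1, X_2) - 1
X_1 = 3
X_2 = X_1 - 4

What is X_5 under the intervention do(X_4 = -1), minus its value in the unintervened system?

8

Intervening sets X_4 = -1 and removes its equation (X_4 = 7 if X_1 >= 3 else 4).
X_2 = X_1 - 4  [with X_1=3]  = -1
X_5 = X_2*X_4  [with X_2=-1, X_4=-1]  = 1
Without intervention: X_2 = X_1 - 4  [with X_1=3]  = -1; X_4 = 7 if X_1 >= 3 else 4  [with X_1=3]  = 7; X_5 = X_2*X_4  [with X_2=-1, X_4=7]  = -7.
Change = 1 − (-7) = 8.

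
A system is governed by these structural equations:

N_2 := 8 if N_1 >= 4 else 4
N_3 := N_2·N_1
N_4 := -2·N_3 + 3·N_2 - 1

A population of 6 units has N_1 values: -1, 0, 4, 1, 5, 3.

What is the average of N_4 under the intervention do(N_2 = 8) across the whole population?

Every unit gets N_2=8 under the intervention. N_4 values become 39, 23, -41, 7, -57, -25; E[N_4|do(N_2=8)] = -9.

-9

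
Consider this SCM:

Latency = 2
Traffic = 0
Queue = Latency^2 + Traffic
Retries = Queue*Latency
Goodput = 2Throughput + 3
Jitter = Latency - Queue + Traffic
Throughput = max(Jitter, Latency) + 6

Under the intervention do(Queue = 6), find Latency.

Under do(Queue=6), the mechanism Queue = Latency^2 + Traffic is discarded; Queue is fixed at 6.
Since Latency is not a descendant of the intervened variable, it is unaffected.

2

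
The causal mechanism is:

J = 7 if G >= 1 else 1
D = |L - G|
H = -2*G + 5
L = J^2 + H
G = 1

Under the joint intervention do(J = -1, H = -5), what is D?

Under do(J = -1, H = -5), each intervened variable's structural equation is replaced by its fixed value.
L = J^2 + H  [with J=-1, H=-5]  = -4
D = |L - G|  [with L=-4, G=1]  = 5

5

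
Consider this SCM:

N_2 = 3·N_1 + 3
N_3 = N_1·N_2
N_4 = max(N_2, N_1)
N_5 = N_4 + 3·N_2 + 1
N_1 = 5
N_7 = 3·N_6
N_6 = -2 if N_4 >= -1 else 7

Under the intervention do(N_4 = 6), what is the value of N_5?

61

Intervening sets N_4 = 6 and removes its equation (N_4 = max(N_2, N_1)).
N_2 = 3·N_1 + 3  [with N_1=5]  = 18
N_5 = N_4 + 3·N_2 + 1  [with N_4=6, N_2=18]  = 61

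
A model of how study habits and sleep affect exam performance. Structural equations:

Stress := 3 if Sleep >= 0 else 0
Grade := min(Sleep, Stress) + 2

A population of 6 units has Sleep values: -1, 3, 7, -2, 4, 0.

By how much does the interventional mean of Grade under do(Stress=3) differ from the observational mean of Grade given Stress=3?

-1.25

Every unit gets Stress=3 under the intervention. Grade values become 1, 5, 5, 0, 5, 2; E[Grade|do(Stress=3)] = 3.
Conditioning on Stress=3 selects the 4 unit(s) with Sleep ∈ {3, 7, 4, 0}. Their Grade values: 5, 5, 5, 2. Mean = 4.25.
Difference = 3 − 4.25 = -1.25.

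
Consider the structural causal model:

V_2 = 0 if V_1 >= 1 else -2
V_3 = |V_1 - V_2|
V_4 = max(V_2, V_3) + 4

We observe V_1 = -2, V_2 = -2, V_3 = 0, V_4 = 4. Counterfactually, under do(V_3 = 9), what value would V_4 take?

13

The intervention breaks the incoming arrows to V_3: V_3 = |V_1 - V_2| no longer applies, and V_3 = 9.
V_2 = 0 if V_1 >= 1 else -2  [with V_1=-2]  = -2
V_4 = max(V_2, V_3) + 4  [with V_2=-2, V_3=9]  = 13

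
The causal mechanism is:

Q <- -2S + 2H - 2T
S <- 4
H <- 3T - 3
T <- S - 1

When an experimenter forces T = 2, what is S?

4

Under do(T=2), the mechanism T <- S - 1 is discarded; T is fixed at 2.
S is not downstream of the intervention, so its value is determined by the original equations.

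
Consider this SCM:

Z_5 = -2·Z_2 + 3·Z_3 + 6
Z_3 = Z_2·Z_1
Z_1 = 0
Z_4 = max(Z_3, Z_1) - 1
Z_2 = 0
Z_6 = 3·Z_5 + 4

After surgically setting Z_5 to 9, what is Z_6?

The intervention breaks the incoming arrows to Z_5: Z_5 = -2·Z_2 + 3·Z_3 + 6 no longer applies, and Z_5 = 9.
Z_6 = 3·Z_5 + 4  [with Z_5=9]  = 31

31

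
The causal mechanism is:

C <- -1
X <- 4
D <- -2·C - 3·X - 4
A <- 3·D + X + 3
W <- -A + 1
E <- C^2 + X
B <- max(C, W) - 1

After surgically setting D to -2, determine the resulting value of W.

do(D=-2) replaces the equation D <- -2·C - 3·X - 4 with the constant D = -2.
A = 3·D + X + 3  [with D=-2, X=4]  = 1
W = -A + 1  [with A=1]  = 0

0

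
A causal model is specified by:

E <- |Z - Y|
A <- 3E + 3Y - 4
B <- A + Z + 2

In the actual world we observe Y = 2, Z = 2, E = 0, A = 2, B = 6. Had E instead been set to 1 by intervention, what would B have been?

do(E=1) replaces the equation E <- |Z - Y| with the constant E = 1.
A = 3E + 3Y - 4  [with E=1, Y=2]  = 5
B = A + Z + 2  [with A=5, Z=2]  = 9

9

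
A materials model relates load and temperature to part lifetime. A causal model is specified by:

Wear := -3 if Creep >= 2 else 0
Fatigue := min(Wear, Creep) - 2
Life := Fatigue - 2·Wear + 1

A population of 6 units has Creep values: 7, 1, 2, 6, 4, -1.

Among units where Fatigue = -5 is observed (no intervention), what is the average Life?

Observing Fatigue=-5 restricts to units where Fatigue's equation naturally yields -5: Creep ∈ {7, 2, 6, 4}. In that subpopulation Life = 2, 2, 2, 2, mean 2.

2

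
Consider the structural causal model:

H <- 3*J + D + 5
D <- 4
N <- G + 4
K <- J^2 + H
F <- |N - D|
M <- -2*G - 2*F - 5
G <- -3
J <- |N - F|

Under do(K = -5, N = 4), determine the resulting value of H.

Under do(K = -5, N = 4), each intervened variable's structural equation is replaced by its fixed value.
F = |N - D|  [with N=4, D=4]  = 0
J = |N - F|  [with N=4, F=0]  = 4
H = 3*J + D + 5  [with J=4, D=4]  = 21

21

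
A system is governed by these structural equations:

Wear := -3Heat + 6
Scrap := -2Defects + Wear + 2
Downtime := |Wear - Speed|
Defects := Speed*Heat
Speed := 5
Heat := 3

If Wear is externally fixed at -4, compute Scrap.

do(Wear=-4) replaces the equation Wear := -3Heat + 6 with the constant Wear = -4.
Defects = Speed*Heat  [with Speed=5, Heat=3]  = 15
Scrap = -2Defects + Wear + 2  [with Defects=15, Wear=-4]  = -32

-32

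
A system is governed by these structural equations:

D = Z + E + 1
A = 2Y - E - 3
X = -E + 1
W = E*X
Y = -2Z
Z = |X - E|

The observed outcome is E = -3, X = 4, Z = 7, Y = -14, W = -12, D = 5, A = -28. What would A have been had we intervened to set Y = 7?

14

The intervention breaks the incoming arrows to Y: Y = -2Z no longer applies, and Y = 7.
A = 2Y - E - 3  [with Y=7, E=-3]  = 14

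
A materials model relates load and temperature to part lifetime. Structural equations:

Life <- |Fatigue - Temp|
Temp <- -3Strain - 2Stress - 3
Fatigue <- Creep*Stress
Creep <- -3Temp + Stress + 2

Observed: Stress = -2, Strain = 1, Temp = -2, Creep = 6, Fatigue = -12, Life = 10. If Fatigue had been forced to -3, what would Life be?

The intervention breaks the incoming arrows to Fatigue: Fatigue <- Creep*Stress no longer applies, and Fatigue = -3.
Temp = -3Strain - 2Stress - 3  [with Strain=1, Stress=-2]  = -2
Life = |Fatigue - Temp|  [with Fatigue=-3, Temp=-2]  = 1

1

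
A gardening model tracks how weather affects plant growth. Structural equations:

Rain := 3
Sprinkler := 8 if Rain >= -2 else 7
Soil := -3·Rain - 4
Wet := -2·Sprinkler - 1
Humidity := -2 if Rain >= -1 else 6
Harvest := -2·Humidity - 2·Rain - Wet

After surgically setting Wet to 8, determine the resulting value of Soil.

-13

Under do(Wet=8), the mechanism Wet := -2·Sprinkler - 1 is discarded; Wet is fixed at 8.
Since Soil is not a descendant of the intervened variable, it is unaffected.
Soil = -3·Rain - 4  [with Rain=3]  = -13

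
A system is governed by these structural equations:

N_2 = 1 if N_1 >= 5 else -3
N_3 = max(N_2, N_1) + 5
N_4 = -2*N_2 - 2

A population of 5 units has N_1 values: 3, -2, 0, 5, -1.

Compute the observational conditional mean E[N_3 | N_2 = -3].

5

Conditioning on N_2=-3 selects the 4 unit(s) with N_1 ∈ {3, -2, 0, -1}. Their N_3 values: 8, 3, 5, 4. Mean = 5.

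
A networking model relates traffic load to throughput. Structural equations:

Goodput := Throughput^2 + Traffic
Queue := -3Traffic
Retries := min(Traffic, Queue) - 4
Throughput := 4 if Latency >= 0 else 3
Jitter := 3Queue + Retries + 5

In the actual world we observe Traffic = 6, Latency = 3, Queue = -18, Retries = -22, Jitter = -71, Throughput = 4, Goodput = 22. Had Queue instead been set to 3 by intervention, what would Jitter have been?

do(Queue=3) replaces the equation Queue := -3Traffic with the constant Queue = 3.
Retries = min(Traffic, Queue) - 4  [with Traffic=6, Queue=3]  = -1
Jitter = 3Queue + Retries + 5  [with Queue=3, Retries=-1]  = 13

13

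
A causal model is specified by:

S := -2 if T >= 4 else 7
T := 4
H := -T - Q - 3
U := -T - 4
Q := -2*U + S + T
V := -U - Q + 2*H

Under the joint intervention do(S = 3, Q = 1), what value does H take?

-8

Setting S = 3, Q = 1 by intervention discards those variables' equations.
H = -T - Q - 3  [with T=4, Q=1]  = -8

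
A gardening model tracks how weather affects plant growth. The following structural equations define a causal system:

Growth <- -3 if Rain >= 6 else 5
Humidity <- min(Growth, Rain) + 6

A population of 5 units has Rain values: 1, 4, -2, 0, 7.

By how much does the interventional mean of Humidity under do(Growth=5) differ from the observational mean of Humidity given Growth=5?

Every unit gets Growth=5 under the intervention. Humidity values become 7, 10, 4, 6, 11; E[Humidity|do(Growth=5)] = 7.6.
Conditioning on Growth=5 selects the 4 unit(s) with Rain ∈ {1, 4, -2, 0}. Their Humidity values: 7, 10, 4, 6. Mean = 6.75.
Difference = 7.6 − 6.75 = 0.85.

0.85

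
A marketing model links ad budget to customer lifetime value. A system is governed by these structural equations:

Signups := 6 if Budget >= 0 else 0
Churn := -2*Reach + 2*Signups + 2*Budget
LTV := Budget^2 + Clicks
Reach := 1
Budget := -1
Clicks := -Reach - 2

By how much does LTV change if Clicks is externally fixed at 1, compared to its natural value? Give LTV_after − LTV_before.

The intervention breaks the incoming arrows to Clicks: Clicks := -Reach - 2 no longer applies, and Clicks = 1.
LTV = Budget^2 + Clicks  [with Budget=-1, Clicks=1]  = 2
Without intervention: Clicks = -Reach - 2  [with Reach=1]  = -3; LTV = Budget^2 + Clicks  [with Budget=-1, Clicks=-3]  = -2.
Change = 2 − (-2) = 4.

4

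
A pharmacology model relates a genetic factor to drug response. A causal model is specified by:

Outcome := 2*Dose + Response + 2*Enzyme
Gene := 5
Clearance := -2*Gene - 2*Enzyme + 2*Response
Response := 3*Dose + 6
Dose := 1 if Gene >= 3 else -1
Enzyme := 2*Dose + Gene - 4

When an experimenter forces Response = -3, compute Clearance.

Intervening sets Response = -3 and removes its equation (Response := 3*Dose + 6).
Dose = 1 if Gene >= 3 else -1  [with Gene=5]  = 1
Enzyme = 2*Dose + Gene - 4  [with Dose=1, Gene=5]  = 3
Clearance = -2*Gene - 2*Enzyme + 2*Response  [with Gene=5, Enzyme=3, Response=-3]  = -22

-22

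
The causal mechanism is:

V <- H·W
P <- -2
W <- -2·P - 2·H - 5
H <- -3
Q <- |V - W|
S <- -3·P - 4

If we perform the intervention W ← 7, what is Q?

do(W=7) replaces the equation W <- -2·P - 2·H - 5 with the constant W = 7.
V = H·W  [with H=-3, W=7]  = -21
Q = |V - W|  [with V=-21, W=7]  = 28

28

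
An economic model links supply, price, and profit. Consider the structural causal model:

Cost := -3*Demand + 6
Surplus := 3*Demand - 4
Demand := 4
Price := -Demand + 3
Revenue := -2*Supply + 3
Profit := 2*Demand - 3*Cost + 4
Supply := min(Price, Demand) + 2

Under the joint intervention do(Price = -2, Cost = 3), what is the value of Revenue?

3

Setting Price = -2, Cost = 3 by intervention discards those variables' equations.
Supply = min(Price, Demand) + 2  [with Price=-2, Demand=4]  = 0
Revenue = -2*Supply + 3  [with Supply=0]  = 3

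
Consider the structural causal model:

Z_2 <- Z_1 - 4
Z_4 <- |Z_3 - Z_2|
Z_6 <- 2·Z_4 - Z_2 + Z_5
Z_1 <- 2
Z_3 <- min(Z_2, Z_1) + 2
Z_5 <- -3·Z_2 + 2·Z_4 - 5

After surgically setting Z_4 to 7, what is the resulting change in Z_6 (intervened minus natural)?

Under do(Z_4=7), the mechanism Z_4 <- |Z_3 - Z_2| is discarded; Z_4 is fixed at 7.
Z_2 = Z_1 - 4  [with Z_1=2]  = -2
Z_5 = -3·Z_2 + 2·Z_4 - 5  [with Z_2=-2, Z_4=7]  = 15
Z_6 = 2·Z_4 - Z_2 + Z_5  [with Z_4=7, Z_2=-2, Z_5=15]  = 31
Without intervention: Z_2 = Z_1 - 4  [with Z_1=2]  = -2; Z_3 = min(Z_2, Z_1) + 2  [with Z_2=-2, Z_1=2]  = 0; Z_4 = |Z_3 - Z_2|  [with Z_3=0, Z_2=-2]  = 2; Z_5 = -3·Z_2 + 2·Z_4 - 5  [with Z_2=-2, Z_4=2]  = 5; Z_6 = 2·Z_4 - Z_2 + Z_5  [with Z_4=2, Z_2=-2, Z_5=5]  = 11.
Change = 31 − 11 = 20.

20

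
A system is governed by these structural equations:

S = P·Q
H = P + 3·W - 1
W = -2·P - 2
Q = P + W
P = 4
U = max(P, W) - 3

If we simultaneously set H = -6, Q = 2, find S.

8

Setting H = -6, Q = 2 by intervention discards those variables' equations.
S = P·Q  [with P=4, Q=2]  = 8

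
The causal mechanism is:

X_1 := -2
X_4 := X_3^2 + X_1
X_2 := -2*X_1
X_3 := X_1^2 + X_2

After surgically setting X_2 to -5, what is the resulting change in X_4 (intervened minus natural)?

-63

Under do(X_2=-5), the mechanism X_2 := -2*X_1 is discarded; X_2 is fixed at -5.
X_3 = X_1^2 + X_2  [with X_1=-2, X_2=-5]  = -1
X_4 = X_3^2 + X_1  [with X_3=-1, X_1=-2]  = -1
Without intervention: X_2 = -2*X_1  [with X_1=-2]  = 4; X_3 = X_1^2 + X_2  [with X_1=-2, X_2=4]  = 8; X_4 = X_3^2 + X_1  [with X_3=8, X_1=-2]  = 62.
Change = -1 − 62 = -63.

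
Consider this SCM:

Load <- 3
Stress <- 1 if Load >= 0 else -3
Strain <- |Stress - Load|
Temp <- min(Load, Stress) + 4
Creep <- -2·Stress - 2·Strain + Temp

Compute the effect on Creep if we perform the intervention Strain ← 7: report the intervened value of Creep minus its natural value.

-10

do(Strain=7) replaces the equation Strain <- |Stress - Load| with the constant Strain = 7.
Stress = 1 if Load >= 0 else -3  [with Load=3]  = 1
Temp = min(Load, Stress) + 4  [with Load=3, Stress=1]  = 5
Creep = -2·Stress - 2·Strain + Temp  [with Stress=1, Strain=7, Temp=5]  = -11
Without intervention: Stress = 1 if Load >= 0 else -3  [with Load=3]  = 1; Strain = |Stress - Load|  [with Stress=1, Load=3]  = 2; Temp = min(Load, Stress) + 4  [with Load=3, Stress=1]  = 5; Creep = -2·Stress - 2·Strain + Temp  [with Stress=1, Strain=2, Temp=5]  = -1.
Change = -11 − (-1) = -10.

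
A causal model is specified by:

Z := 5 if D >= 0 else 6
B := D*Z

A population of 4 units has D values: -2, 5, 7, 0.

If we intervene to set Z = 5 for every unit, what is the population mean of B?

Every unit gets Z=5 under the intervention. B values become -10, 25, 35, 0; E[B|do(Z=5)] = 12.5.

12.5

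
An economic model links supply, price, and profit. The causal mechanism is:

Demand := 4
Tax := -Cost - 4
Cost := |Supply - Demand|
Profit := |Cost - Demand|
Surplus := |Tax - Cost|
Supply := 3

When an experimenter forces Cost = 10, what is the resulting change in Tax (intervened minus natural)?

The intervention breaks the incoming arrows to Cost: Cost := |Supply - Demand| no longer applies, and Cost = 10.
Tax = -Cost - 4  [with Cost=10]  = -14
Without intervention: Cost = |Supply - Demand|  [with Supply=3, Demand=4]  = 1; Tax = -Cost - 4  [with Cost=1]  = -5.
Change = -14 − (-5) = -9.

-9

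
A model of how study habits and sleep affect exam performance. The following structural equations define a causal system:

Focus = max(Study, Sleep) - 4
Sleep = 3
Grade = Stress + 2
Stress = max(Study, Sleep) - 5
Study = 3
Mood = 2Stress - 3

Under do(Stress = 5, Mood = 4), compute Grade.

7

Setting Stress = 5, Mood = 4 by intervention discards those variables' equations.
Grade = Stress + 2  [with Stress=5]  = 7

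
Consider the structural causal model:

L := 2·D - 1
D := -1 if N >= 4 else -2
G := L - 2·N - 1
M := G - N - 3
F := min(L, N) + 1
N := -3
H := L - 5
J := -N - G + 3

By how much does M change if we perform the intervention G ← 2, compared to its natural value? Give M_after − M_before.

2

Under do(G=2), the mechanism G := L - 2·N - 1 is discarded; G is fixed at 2.
M = G - N - 3  [with G=2, N=-3]  = 2
Without intervention: D = -1 if N >= 4 else -2  [with N=-3]  = -2; L = 2·D - 1  [with D=-2]  = -5; G = L - 2·N - 1  [with L=-5, N=-3]  = 0; M = G - N - 3  [with G=0, N=-3]  = 0.
Change = 2 − 0 = 2.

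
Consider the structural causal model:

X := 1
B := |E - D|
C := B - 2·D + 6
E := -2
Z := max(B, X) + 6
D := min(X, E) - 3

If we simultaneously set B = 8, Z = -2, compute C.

Setting B = 8, Z = -2 by intervention discards those variables' equations.
D = min(X, E) - 3  [with X=1, E=-2]  = -5
C = B - 2·D + 6  [with B=8, D=-5]  = 24

24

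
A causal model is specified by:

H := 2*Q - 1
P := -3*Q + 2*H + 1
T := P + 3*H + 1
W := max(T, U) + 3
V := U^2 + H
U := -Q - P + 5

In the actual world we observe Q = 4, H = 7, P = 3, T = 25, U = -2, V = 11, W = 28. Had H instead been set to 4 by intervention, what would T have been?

10

Under do(H=4), the mechanism H := 2*Q - 1 is discarded; H is fixed at 4.
P = -3*Q + 2*H + 1  [with Q=4, H=4]  = -3
T = P + 3*H + 1  [with P=-3, H=4]  = 10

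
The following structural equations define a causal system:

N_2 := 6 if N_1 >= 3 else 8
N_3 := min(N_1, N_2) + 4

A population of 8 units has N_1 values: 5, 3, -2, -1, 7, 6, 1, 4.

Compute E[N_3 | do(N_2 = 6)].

6.75

Under do(N_2=6), N_2's equation is replaced by N_2=6 for every unit. Per-unit N_3: 9, 7, 2, 3, 10, 10, 5, 8. Mean = 6.75.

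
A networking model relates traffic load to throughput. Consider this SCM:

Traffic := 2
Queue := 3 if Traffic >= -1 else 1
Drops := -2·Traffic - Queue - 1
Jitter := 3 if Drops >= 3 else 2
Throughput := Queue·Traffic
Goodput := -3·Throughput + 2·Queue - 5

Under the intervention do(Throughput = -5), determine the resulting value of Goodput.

The intervention breaks the incoming arrows to Throughput: Throughput := Queue·Traffic no longer applies, and Throughput = -5.
Queue = 3 if Traffic >= -1 else 1  [with Traffic=2]  = 3
Goodput = -3·Throughput + 2·Queue - 5  [with Throughput=-5, Queue=3]  = 16

16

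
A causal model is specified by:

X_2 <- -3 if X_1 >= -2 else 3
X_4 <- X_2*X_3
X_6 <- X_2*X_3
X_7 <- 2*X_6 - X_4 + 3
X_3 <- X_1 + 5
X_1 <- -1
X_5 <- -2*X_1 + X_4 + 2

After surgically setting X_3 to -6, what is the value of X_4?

The intervention breaks the incoming arrows to X_3: X_3 <- X_1 + 5 no longer applies, and X_3 = -6.
X_2 = -3 if X_1 >= -2 else 3  [with X_1=-1]  = -3
X_4 = X_2*X_3  [with X_2=-3, X_3=-6]  = 18

18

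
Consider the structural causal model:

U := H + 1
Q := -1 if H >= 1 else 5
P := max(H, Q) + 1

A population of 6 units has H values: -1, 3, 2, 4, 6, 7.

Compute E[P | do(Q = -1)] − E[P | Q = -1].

-0.9

The intervention sets Q=-1 in all 6 units regardless of H. Recomputing P per unit gives 0, 4, 3, 5, 7, 8; average 4.5.
Observing Q=-1 restricts to units where Q's equation naturally yields -1: H ∈ {3, 2, 4, 6, 7}. In that subpopulation P = 4, 3, 5, 7, 8, mean 5.4.
Difference = 4.5 − 5.4 = -0.9.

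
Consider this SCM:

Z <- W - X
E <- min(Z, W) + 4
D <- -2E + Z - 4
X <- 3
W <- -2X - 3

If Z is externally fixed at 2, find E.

-5

The intervention breaks the incoming arrows to Z: Z <- W - X no longer applies, and Z = 2.
W = -2X - 3  [with X=3]  = -9
E = min(Z, W) + 4  [with Z=2, W=-9]  = -5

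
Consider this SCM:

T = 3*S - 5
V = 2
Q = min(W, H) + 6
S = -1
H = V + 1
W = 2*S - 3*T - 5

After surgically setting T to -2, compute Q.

5

The intervention breaks the incoming arrows to T: T = 3*S - 5 no longer applies, and T = -2.
H = V + 1  [with V=2]  = 3
W = 2*S - 3*T - 5  [with S=-1, T=-2]  = -1
Q = min(W, H) + 6  [with W=-1, H=3]  = 5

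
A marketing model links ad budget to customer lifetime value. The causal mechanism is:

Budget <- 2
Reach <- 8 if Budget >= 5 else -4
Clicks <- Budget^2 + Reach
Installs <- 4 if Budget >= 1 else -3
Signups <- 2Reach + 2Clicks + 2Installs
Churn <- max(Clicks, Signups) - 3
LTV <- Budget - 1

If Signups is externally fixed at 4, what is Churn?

1

The intervention breaks the incoming arrows to Signups: Signups <- 2Reach + 2Clicks + 2Installs no longer applies, and Signups = 4.
Reach = 8 if Budget >= 5 else -4  [with Budget=2]  = -4
Clicks = Budget^2 + Reach  [with Budget=2, Reach=-4]  = 0
Churn = max(Clicks, Signups) - 3  [with Clicks=0, Signups=4]  = 1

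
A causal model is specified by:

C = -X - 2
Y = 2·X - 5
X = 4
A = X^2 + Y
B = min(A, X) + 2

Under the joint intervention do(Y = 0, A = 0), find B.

Under do(Y = 0, A = 0), each intervened variable's structural equation is replaced by its fixed value.
B = min(A, X) + 2  [with A=0, X=4]  = 2

2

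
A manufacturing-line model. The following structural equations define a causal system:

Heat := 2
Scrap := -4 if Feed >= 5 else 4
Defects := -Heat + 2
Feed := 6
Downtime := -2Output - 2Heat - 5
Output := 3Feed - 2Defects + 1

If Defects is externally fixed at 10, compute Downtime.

The intervention breaks the incoming arrows to Defects: Defects := -Heat + 2 no longer applies, and Defects = 10.
Output = 3Feed - 2Defects + 1  [with Feed=6, Defects=10]  = -1
Downtime = -2Output - 2Heat - 5  [with Output=-1, Heat=2]  = -7

-7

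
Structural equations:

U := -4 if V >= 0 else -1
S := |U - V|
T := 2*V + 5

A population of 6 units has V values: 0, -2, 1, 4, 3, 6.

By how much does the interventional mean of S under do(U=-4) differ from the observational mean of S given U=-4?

Under do(U=-4), U's equation is replaced by U=-4 for every unit. Per-unit S: 4, 2, 5, 8, 7, 10. Mean = 6.
E[S|U=-4] averages over only the 5 units with U=-4 (V = 0, 1, 4, 3, 6): S = 4, 5, 8, 7, 10, mean 6.8.
Difference = 6 − 6.8 = -0.8.

-0.8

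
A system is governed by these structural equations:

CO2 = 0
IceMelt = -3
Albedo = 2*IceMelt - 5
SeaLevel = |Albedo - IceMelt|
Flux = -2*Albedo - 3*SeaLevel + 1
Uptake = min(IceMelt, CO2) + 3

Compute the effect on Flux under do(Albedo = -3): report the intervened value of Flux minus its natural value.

do(Albedo=-3) replaces the equation Albedo = 2*IceMelt - 5 with the constant Albedo = -3.
SeaLevel = |Albedo - IceMelt|  [with Albedo=-3, IceMelt=-3]  = 0
Flux = -2*Albedo - 3*SeaLevel + 1  [with Albedo=-3, SeaLevel=0]  = 7
Without intervention: Albedo = 2*IceMelt - 5  [with IceMelt=-3]  = -11; SeaLevel = |Albedo - IceMelt|  [with Albedo=-11, IceMelt=-3]  = 8; Flux = -2*Albedo - 3*SeaLevel + 1  [with Albedo=-11, SeaLevel=8]  = -1.
Change = 7 − (-1) = 8.

8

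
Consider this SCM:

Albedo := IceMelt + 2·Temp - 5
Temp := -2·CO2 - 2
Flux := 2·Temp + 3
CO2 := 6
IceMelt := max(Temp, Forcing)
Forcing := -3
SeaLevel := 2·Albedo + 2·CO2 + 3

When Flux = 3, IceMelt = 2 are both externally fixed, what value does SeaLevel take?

Setting Flux = 3, IceMelt = 2 by intervention discards those variables' equations.
Temp = -2·CO2 - 2  [with CO2=6]  = -14
Albedo = IceMelt + 2·Temp - 5  [with IceMelt=2, Temp=-14]  = -31
SeaLevel = 2·Albedo + 2·CO2 + 3  [with Albedo=-31, CO2=6]  = -47

-47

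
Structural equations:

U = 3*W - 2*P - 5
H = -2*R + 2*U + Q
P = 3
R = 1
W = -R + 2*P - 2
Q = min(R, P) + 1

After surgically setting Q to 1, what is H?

The intervention breaks the incoming arrows to Q: Q = min(R, P) + 1 no longer applies, and Q = 1.
W = -R + 2*P - 2  [with R=1, P=3]  = 3
U = 3*W - 2*P - 5  [with W=3, P=3]  = -2
H = -2*R + 2*U + Q  [with R=1, U=-2, Q=1]  = -5

-5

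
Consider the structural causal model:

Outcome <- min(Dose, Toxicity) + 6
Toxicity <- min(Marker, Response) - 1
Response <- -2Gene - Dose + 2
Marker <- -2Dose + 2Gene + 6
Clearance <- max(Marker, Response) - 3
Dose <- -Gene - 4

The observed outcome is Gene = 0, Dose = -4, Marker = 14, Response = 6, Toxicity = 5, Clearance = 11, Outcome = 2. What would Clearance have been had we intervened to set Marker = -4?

The intervention breaks the incoming arrows to Marker: Marker <- -2Dose + 2Gene + 6 no longer applies, and Marker = -4.
Dose = -Gene - 4  [with Gene=0]  = -4
Response = -2Gene - Dose + 2  [with Gene=0, Dose=-4]  = 6
Clearance = max(Marker, Response) - 3  [with Marker=-4, Response=6]  = 3

3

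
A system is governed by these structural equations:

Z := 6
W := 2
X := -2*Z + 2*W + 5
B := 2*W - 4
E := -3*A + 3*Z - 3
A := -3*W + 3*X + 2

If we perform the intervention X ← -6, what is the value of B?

Under do(X=-6), the mechanism X := -2*Z + 2*W + 5 is discarded; X is fixed at -6.
Since B is not a descendant of the intervened variable, it is unaffected.
B = 2*W - 4  [with W=2]  = 0

0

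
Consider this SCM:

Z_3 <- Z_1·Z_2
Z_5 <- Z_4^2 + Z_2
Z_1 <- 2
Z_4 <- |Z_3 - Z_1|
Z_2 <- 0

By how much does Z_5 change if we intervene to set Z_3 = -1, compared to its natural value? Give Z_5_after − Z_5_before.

do(Z_3=-1) replaces the equation Z_3 <- Z_1·Z_2 with the constant Z_3 = -1.
Z_4 = |Z_3 - Z_1|  [with Z_3=-1, Z_1=2]  = 3
Z_5 = Z_4^2 + Z_2  [with Z_4=3, Z_2=0]  = 9
Without intervention: Z_3 = Z_1·Z_2  [with Z_1=2, Z_2=0]  = 0; Z_4 = |Z_3 - Z_1|  [with Z_3=0, Z_1=2]  = 2; Z_5 = Z_4^2 + Z_2  [with Z_4=2, Z_2=0]  = 4.
Change = 9 − 4 = 5.

5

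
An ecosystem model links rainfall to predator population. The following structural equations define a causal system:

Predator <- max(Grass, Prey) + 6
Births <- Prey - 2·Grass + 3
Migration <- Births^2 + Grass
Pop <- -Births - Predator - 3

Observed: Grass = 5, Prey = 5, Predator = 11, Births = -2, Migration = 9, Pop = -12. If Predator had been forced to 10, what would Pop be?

-11

The intervention breaks the incoming arrows to Predator: Predator <- max(Grass, Prey) + 6 no longer applies, and Predator = 10.
Births = Prey - 2·Grass + 3  [with Prey=5, Grass=5]  = -2
Pop = -Births - Predator - 3  [with Births=-2, Predator=10]  = -11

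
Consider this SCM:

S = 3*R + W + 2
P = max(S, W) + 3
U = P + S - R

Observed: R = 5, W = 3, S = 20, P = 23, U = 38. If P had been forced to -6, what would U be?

Intervening sets P = -6 and removes its equation (P = max(S, W) + 3).
S = 3*R + W + 2  [with R=5, W=3]  = 20
U = P + S - R  [with P=-6, S=20, R=5]  = 9

9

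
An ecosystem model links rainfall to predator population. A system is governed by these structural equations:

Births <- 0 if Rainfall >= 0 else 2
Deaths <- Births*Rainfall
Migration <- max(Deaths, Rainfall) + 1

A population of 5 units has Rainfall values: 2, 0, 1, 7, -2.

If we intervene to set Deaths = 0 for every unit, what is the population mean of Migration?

3

Every unit gets Deaths=0 under the intervention. Migration values become 3, 1, 2, 8, 1; E[Migration|do(Deaths=0)] = 3.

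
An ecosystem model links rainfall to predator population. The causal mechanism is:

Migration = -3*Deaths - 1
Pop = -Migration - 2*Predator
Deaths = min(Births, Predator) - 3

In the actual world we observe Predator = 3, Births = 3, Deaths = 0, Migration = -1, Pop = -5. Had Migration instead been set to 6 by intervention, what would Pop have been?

-12

Intervening sets Migration = 6 and removes its equation (Migration = -3*Deaths - 1).
Pop = -Migration - 2*Predator  [with Migration=6, Predator=3]  = -12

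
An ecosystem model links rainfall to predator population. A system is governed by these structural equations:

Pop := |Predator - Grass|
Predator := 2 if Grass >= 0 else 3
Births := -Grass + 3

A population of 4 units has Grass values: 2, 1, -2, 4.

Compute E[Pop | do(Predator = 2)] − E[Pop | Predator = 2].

0.75

Every unit gets Predator=2 under the intervention. Pop values become 0, 1, 4, 2; E[Pop|do(Predator=2)] = 1.75.
Observing Predator=2 restricts to units where Predator's equation naturally yields 2: Grass ∈ {2, 1, 4}. In that subpopulation Pop = 0, 1, 2, mean 1.
Difference = 1.75 − 1 = 0.75.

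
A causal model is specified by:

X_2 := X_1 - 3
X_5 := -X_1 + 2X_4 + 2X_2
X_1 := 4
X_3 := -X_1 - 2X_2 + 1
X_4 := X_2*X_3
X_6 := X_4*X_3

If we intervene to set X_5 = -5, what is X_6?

25

The intervention breaks the incoming arrows to X_5: X_5 := -X_1 + 2X_4 + 2X_2 no longer applies, and X_5 = -5.
Since X_6 is not a descendant of the intervened variable, it is unaffected.
X_2 = X_1 - 3  [with X_1=4]  = 1
X_3 = -X_1 - 2X_2 + 1  [with X_1=4, X_2=1]  = -5
X_4 = X_2*X_3  [with X_2=1, X_3=-5]  = -5
X_6 = X_4*X_3  [with X_4=-5, X_3=-5]  = 25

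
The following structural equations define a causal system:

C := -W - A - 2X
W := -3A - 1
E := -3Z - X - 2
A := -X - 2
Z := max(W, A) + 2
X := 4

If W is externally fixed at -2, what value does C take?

The intervention breaks the incoming arrows to W: W := -3A - 1 no longer applies, and W = -2.
A = -X - 2  [with X=4]  = -6
C = -W - A - 2X  [with W=-2, A=-6, X=4]  = 0

0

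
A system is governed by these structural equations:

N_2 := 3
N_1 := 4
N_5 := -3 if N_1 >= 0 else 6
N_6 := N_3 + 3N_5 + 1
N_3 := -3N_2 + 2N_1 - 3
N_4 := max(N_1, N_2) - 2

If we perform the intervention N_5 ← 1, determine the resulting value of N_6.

0

The intervention breaks the incoming arrows to N_5: N_5 := -3 if N_1 >= 0 else 6 no longer applies, and N_5 = 1.
N_3 = -3N_2 + 2N_1 - 3  [with N_2=3, N_1=4]  = -4
N_6 = N_3 + 3N_5 + 1  [with N_3=-4, N_5=1]  = 0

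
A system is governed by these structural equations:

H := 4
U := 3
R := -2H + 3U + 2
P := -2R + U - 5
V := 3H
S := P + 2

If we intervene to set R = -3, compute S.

The intervention breaks the incoming arrows to R: R := -2H + 3U + 2 no longer applies, and R = -3.
P = -2R + U - 5  [with R=-3, U=3]  = 4
S = P + 2  [with P=4]  = 6

6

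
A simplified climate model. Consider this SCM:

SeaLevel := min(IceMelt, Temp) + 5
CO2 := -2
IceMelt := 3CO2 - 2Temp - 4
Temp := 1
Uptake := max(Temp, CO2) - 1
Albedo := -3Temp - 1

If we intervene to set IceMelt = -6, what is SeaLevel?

-1

do(IceMelt=-6) replaces the equation IceMelt := 3CO2 - 2Temp - 4 with the constant IceMelt = -6.
SeaLevel = min(IceMelt, Temp) + 5  [with IceMelt=-6, Temp=1]  = -1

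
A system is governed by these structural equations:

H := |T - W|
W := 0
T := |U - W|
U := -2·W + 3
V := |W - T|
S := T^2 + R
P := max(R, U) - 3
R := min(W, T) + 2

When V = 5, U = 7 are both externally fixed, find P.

The joint intervention fixes V = 5, U = 7, removing each variable's own equation.
T = |U - W|  [with U=7, W=0]  = 7
R = min(W, T) + 2  [with W=0, T=7]  = 2
P = max(R, U) - 3  [with R=2, U=7]  = 4

4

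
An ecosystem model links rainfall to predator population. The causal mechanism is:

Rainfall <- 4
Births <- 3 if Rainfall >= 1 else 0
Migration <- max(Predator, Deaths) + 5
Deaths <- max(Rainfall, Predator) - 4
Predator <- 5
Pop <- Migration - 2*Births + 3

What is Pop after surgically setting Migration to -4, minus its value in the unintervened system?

-14

The intervention breaks the incoming arrows to Migration: Migration <- max(Predator, Deaths) + 5 no longer applies, and Migration = -4.
Births = 3 if Rainfall >= 1 else 0  [with Rainfall=4]  = 3
Pop = Migration - 2*Births + 3  [with Migration=-4, Births=3]  = -7
Without intervention: Births = 3 if Rainfall >= 1 else 0  [with Rainfall=4]  = 3; Deaths = max(Rainfall, Predator) - 4  [with Rainfall=4, Predator=5]  = 1; Migration = max(Predator, Deaths) + 5  [with Predator=5, Deaths=1]  = 10; Pop = Migration - 2*Births + 3  [with Migration=10, Births=3]  = 7.
Change = -7 − 7 = -14.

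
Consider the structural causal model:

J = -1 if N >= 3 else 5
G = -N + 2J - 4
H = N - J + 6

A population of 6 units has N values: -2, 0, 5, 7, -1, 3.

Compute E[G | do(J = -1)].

-8

Every unit gets J=-1 under the intervention. G values become -4, -6, -11, -13, -5, -9; E[G|do(J=-1)] = -8.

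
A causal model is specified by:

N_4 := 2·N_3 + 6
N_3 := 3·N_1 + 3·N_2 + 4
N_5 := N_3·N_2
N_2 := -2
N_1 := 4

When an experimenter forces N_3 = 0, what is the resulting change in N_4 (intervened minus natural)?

The intervention breaks the incoming arrows to N_3: N_3 := 3·N_1 + 3·N_2 + 4 no longer applies, and N_3 = 0.
N_4 = 2·N_3 + 6  [with N_3=0]  = 6
Without intervention: N_3 = 3·N_1 + 3·N_2 + 4  [with N_1=4, N_2=-2]  = 10; N_4 = 2·N_3 + 6  [with N_3=10]  = 26.
Change = 6 − 26 = -20.

-20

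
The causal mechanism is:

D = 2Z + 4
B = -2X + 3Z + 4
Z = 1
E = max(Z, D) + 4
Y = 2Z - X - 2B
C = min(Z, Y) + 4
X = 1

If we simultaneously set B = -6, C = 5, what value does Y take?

The joint intervention fixes B = -6, C = 5, removing each variable's own equation.
Y = 2Z - X - 2B  [with Z=1, X=1, B=-6]  = 13

13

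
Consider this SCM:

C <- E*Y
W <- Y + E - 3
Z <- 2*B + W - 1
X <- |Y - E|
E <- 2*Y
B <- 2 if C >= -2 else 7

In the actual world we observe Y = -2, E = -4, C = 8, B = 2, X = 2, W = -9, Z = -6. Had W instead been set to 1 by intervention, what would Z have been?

4

Intervening sets W = 1 and removes its equation (W <- Y + E - 3).
E = 2*Y  [with Y=-2]  = -4
C = E*Y  [with E=-4, Y=-2]  = 8
B = 2 if C >= -2 else 7  [with C=8]  = 2
Z = 2*B + W - 1  [with B=2, W=1]  = 4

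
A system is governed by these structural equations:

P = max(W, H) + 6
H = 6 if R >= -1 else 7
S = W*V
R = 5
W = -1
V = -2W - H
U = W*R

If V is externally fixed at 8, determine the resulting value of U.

The intervention breaks the incoming arrows to V: V = -2W - H no longer applies, and V = 8.
Since U is not a descendant of the intervened variable, it is unaffected.
U = W*R  [with W=-1, R=5]  = -5

-5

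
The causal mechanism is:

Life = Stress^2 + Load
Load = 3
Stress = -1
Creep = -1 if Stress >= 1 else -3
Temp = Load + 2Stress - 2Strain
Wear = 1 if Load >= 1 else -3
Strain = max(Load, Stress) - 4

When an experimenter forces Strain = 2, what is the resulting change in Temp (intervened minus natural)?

-6

The intervention breaks the incoming arrows to Strain: Strain = max(Load, Stress) - 4 no longer applies, and Strain = 2.
Temp = Load + 2Stress - 2Strain  [with Load=3, Stress=-1, Strain=2]  = -3
Without intervention: Strain = max(Load, Stress) - 4  [with Load=3, Stress=-1]  = -1; Temp = Load + 2Stress - 2Strain  [with Load=3, Stress=-1, Strain=-1]  = 3.
Change = -3 − 3 = -6.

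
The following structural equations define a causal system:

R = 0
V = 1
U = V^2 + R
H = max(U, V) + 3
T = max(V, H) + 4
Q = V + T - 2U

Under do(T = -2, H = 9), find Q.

-3

Setting T = -2, H = 9 by intervention discards those variables' equations.
U = V^2 + R  [with V=1, R=0]  = 1
Q = V + T - 2U  [with V=1, T=-2, U=1]  = -3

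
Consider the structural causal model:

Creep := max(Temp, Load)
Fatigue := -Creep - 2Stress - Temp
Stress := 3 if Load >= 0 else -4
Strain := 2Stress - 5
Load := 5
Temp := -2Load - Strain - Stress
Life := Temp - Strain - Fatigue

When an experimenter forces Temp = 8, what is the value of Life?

29

The intervention breaks the incoming arrows to Temp: Temp := -2Load - Strain - Stress no longer applies, and Temp = 8.
Stress = 3 if Load >= 0 else -4  [with Load=5]  = 3
Strain = 2Stress - 5  [with Stress=3]  = 1
Creep = max(Temp, Load)  [with Temp=8, Load=5]  = 8
Fatigue = -Creep - 2Stress - Temp  [with Creep=8, Stress=3, Temp=8]  = -22
Life = Temp - Strain - Fatigue  [with Temp=8, Strain=1, Fatigue=-22]  = 29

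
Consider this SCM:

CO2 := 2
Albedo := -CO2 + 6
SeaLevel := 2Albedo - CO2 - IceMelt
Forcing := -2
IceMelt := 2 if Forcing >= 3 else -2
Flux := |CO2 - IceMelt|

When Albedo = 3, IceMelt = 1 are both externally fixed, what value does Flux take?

1

The joint intervention fixes Albedo = 3, IceMelt = 1, removing each variable's own equation.
Flux = |CO2 - IceMelt|  [with CO2=2, IceMelt=1]  = 1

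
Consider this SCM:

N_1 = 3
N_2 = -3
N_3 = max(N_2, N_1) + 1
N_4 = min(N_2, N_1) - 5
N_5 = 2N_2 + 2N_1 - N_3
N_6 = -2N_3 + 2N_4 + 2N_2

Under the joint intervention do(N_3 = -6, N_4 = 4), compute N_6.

Setting N_3 = -6, N_4 = 4 by intervention discards those variables' equations.
N_6 = -2N_3 + 2N_4 + 2N_2  [with N_3=-6, N_4=4, N_2=-3]  = 14

14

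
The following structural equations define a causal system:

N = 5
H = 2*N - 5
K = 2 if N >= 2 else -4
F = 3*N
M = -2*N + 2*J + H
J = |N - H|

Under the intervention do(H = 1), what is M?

-1

Under do(H=1), the mechanism H = 2*N - 5 is discarded; H is fixed at 1.
J = |N - H|  [with N=5, H=1]  = 4
M = -2*N + 2*J + H  [with N=5, J=4, H=1]  = -1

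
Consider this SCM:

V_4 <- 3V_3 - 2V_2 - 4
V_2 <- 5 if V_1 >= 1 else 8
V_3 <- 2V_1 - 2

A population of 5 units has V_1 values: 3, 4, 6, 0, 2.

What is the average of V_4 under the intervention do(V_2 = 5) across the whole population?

-2

Under do(V_2=5), V_2's equation is replaced by V_2=5 for every unit. Per-unit V_4: -2, 4, 16, -20, -8. Mean = -2.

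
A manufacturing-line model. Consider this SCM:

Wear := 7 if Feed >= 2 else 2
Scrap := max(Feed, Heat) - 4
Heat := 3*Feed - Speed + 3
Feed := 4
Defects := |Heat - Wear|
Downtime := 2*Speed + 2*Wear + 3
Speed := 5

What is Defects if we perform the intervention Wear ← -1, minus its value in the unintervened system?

Intervening sets Wear = -1 and removes its equation (Wear := 7 if Feed >= 2 else 2).
Heat = 3*Feed - Speed + 3  [with Feed=4, Speed=5]  = 10
Defects = |Heat - Wear|  [with Heat=10, Wear=-1]  = 11
Without intervention: Heat = 3*Feed - Speed + 3  [with Feed=4, Speed=5]  = 10; Wear = 7 if Feed >= 2 else 2  [with Feed=4]  = 7; Defects = |Heat - Wear|  [with Heat=10, Wear=7]  = 3.
Change = 11 − 3 = 8.

8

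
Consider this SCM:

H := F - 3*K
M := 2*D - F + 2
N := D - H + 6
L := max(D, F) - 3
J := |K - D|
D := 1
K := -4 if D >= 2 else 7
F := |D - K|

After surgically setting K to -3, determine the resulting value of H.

13

Under do(K=-3), the mechanism K := -4 if D >= 2 else 7 is discarded; K is fixed at -3.
F = |D - K|  [with D=1, K=-3]  = 4
H = F - 3*K  [with F=4, K=-3]  = 13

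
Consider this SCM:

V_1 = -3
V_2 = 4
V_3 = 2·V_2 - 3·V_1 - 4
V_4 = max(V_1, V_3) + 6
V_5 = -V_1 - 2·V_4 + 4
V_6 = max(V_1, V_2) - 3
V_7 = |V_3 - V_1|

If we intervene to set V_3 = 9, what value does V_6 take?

1

The intervention breaks the incoming arrows to V_3: V_3 = 2·V_2 - 3·V_1 - 4 no longer applies, and V_3 = 9.
No directed path runs from V_3 to V_6, so V_6 keeps its natural value.
V_6 = max(V_1, V_2) - 3  [with V_1=-3, V_2=4]  = 1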